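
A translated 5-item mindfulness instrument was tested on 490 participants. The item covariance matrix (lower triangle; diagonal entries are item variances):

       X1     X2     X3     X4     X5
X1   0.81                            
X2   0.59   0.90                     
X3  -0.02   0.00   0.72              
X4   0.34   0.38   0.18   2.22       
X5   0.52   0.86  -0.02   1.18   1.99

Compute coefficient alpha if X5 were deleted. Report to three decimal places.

α = 0.516

Remaining items: X1, X2, X3, X4 (k = 4).
Σσ²ᵢ = 0.81 + 0.90 + 0.72 + 2.22 = 4.65
Var(T) = 4.65 + 2 × 1.47 = 7.59
α (item deleted) = (4/3)·(1 − 4.65/7.59) = 0.516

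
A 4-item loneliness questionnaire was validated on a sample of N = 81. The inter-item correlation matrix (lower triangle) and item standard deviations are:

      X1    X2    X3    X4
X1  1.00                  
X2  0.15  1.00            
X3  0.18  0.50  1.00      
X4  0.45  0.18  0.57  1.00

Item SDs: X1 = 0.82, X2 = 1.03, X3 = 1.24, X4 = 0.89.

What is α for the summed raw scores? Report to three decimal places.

α = 0.673

Σσ²ᵢ = 0.82² + 1.03² + 1.24² + 0.89² = 4.0630
Covariances σ_ij = r_ij · s_i · s_j:
  σ(X1,X2) = 0.15 × 0.82 × 1.03 = 0.1267
  σ(X1,X3) = 0.18 × 0.82 × 1.24 = 0.1830
  σ(X1,X4) = 0.45 × 0.82 × 0.89 = 0.3284
  σ(X2,X3) = 0.50 × 1.03 × 1.24 = 0.6386
  σ(X2,X4) = 0.18 × 1.03 × 0.89 = 0.1650
  σ(X3,X4) = 0.57 × 1.24 × 0.89 = 0.6291
σ²_T = Σσ²ᵢ + 2·Σσ_ij = 4.0630 + 2 × 2.0708 = 8.2046
α = (4/3)·(1 − 4.0630/8.2046) = 0.673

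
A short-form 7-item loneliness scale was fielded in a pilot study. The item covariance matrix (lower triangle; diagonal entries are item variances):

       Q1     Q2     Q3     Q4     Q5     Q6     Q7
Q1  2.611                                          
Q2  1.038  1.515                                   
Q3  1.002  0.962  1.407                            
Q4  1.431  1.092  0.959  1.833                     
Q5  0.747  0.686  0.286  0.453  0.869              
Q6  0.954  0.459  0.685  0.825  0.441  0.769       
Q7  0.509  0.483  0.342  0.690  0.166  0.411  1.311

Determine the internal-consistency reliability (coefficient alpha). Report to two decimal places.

α = 0.86

Σσ²ᵢ = 2.611 + 1.515 + 1.407 + 1.833 + 0.869 + 0.769 + 1.311 = 10.315
Sum of the distinct covariances = 14.621
σ²_T = 10.315 + 2 × 14.621 = 39.557
α = (k/(k−1))·(1 − Σσ²ᵢ/σ²_T) = (7/6)·(1 − 10.315/39.557) = 0.86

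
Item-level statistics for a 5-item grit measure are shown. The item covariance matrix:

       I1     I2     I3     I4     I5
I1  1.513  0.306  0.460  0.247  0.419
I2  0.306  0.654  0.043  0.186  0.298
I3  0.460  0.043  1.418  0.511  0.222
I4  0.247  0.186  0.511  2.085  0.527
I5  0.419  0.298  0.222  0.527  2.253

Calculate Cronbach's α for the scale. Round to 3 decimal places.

ΣVar(i) = 1.513 + 0.654 + 1.418 + 2.085 + 2.253 = 7.923
Σ_{i<j} σ_ij = 3.219
σ²_total = 7.923 + 2 × 3.219 = 14.361
α = (k/(k−1))·(1 − ΣVar(i)/σ²_total) = (5/4)·(1 − 7.923/14.361) = 0.560

Cronbach's α = 0.560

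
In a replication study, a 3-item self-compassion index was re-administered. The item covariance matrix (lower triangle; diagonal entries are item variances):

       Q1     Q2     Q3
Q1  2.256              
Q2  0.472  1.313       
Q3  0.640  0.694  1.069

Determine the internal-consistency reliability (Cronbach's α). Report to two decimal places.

ΣVar(i) = 2.256 + 1.313 + 1.069 = 4.638
Sum of off-diagonal covariances = 1.806
Var(T) = 4.638 + 2 × 1.806 = 8.250
α = (k/(k−1))·(1 − ΣVar(i)/Var(T)) = (3/2)·(1 − 4.638/8.250) = 0.66

Cronbach's α = 0.66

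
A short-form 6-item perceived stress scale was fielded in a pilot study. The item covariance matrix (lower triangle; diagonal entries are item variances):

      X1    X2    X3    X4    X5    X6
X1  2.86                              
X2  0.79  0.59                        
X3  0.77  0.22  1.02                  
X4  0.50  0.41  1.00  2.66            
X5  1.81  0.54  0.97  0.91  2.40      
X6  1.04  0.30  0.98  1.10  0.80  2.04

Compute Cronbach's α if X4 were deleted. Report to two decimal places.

Remaining items: X1, X2, X3, X5, X6 (k = 5).
ΣVar(i) = 2.86 + 0.59 + 1.02 + 2.40 + 2.04 = 8.91
σ²_T = 8.91 + 2 × 8.22 = 25.35
α (item deleted) = (5/4)·(1 − 8.91/25.35) = 0.81

α = 0.81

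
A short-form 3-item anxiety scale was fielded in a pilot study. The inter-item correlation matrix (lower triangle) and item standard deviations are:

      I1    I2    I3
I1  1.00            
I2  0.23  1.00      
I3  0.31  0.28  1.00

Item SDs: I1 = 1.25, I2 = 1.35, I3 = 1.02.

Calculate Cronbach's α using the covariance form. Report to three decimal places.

Cronbach's α = 0.519

Σσ²ᵢ = 1.25² + 1.35² + 1.02² = 4.4254
Covariances σ_ij = r_ij · s_i · s_j:
  σ(I1,I2) = 0.23 × 1.25 × 1.35 = 0.3881
  σ(I1,I3) = 0.31 × 1.25 × 1.02 = 0.3953
  σ(I2,I3) = 0.28 × 1.35 × 1.02 = 0.3856
σ²_T = Σσ²ᵢ + 2·Σσ_ij = 4.4254 + 2 × 1.1690 = 6.7634
α = (3/2)·(1 − 4.4254/6.7634) = 0.519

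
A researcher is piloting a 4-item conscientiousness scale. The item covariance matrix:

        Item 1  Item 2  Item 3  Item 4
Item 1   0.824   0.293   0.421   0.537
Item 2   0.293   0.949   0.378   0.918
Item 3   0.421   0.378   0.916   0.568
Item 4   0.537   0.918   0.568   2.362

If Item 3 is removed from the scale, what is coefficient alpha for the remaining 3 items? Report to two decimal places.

Remaining items: Item 1, Item 2, Item 4 (k = 3).
Σσ²ᵢ = 0.824 + 0.949 + 2.362 = 4.135
σ²_total = 4.135 + 2 × 1.748 = 7.631
α (item deleted) = (3/2)·(1 − 4.135/7.631) = 0.69

coefficient alpha = 0.69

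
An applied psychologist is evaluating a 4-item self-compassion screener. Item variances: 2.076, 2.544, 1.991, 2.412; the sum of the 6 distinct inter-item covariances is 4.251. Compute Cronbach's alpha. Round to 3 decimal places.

Σσᵢ² = 2.076 + 2.544 + 1.991 + 2.412 = 9.023
Sum of distinct covariances = 4.251
σ²_total = Σσᵢ² + 2·Σcov = 9.023 + 2 × 4.251 = 17.525
α = (4/3)·(1 − 9.023/17.525) = 0.647

α = 0.647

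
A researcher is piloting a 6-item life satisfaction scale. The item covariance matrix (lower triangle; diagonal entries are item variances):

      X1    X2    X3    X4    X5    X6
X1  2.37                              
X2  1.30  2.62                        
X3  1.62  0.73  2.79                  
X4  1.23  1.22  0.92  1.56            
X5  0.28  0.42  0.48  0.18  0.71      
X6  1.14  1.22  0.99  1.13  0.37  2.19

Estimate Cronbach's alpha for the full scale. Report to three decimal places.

α = 0.820

Σσᵢ² = 2.37 + 2.62 + 2.79 + 1.56 + 0.71 + 2.19 = 12.24
Σ_{i<j} σ_ij = 13.23
total variance = 12.24 + 2 × 13.23 = 38.70
α = (k/(k−1))·(1 − Σσᵢ²/total variance) = (6/5)·(1 − 12.24/38.70) = 0.820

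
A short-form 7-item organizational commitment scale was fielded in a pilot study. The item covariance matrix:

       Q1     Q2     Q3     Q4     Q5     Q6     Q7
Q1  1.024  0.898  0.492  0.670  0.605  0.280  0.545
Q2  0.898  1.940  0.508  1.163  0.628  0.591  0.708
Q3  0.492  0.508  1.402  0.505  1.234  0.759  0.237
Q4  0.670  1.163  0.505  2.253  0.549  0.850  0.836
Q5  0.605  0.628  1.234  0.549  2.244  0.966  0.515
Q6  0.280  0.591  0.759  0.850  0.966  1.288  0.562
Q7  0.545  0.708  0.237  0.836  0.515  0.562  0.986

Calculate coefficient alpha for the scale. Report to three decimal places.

coefficient alpha = 0.836

sum of item variances = 1.024 + 1.940 + 1.402 + 2.253 + 2.244 + 1.288 + 0.986 = 11.137
Sum of the distinct covariances = 14.101
total variance = 11.137 + 2 × 14.101 = 39.339
α = (k/(k−1))·(1 − sum of item variances/total variance) = (7/6)·(1 − 11.137/39.339) = 0.836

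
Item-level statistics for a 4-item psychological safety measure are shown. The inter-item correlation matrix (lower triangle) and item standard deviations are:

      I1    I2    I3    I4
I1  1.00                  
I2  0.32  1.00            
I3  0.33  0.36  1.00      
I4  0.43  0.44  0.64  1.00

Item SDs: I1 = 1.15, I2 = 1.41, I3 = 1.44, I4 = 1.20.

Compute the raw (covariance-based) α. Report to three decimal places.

α = 0.739

Σσ²ᵢ = 1.15² + 1.41² + 1.44² + 1.20² = 6.8242
Covariances σ_ij = r_ij · s_i · s_j:
  σ(I1,I2) = 0.32 × 1.15 × 1.41 = 0.5189
  σ(I1,I3) = 0.33 × 1.15 × 1.44 = 0.5465
  σ(I1,I4) = 0.43 × 1.15 × 1.20 = 0.5934
  σ(I2,I3) = 0.36 × 1.41 × 1.44 = 0.7309
  σ(I2,I4) = 0.44 × 1.41 × 1.20 = 0.7445
  σ(I3,I4) = 0.64 × 1.44 × 1.20 = 1.1059
σ²_T = Σσ²ᵢ + 2·Σσ_ij = 6.8242 + 2 × 4.2401 = 15.3044
α = (4/3)·(1 − 6.8242/15.3044) = 0.739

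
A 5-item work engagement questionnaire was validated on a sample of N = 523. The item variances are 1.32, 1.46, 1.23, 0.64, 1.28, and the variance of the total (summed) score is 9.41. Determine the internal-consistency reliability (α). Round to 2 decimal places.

α = 0.46

ΣVar(i) = 1.32 + 1.46 + 1.23 + 0.64 + 1.28 = 5.93
α = (k/(k−1))·(1 − ΣVar(i)/Var(T)) = (5/4)·(1 − 5.93/9.41) = 0.46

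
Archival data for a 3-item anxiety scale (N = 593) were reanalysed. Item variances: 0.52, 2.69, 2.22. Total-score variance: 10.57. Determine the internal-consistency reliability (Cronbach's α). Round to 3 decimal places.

α = 0.729

Σσ²ᵢ = 0.52 + 2.69 + 2.22 = 5.43
α = (k/(k−1))·(1 − Σσ²ᵢ/Var(T)) = (3/2)·(1 − 5.43/10.57) = 0.729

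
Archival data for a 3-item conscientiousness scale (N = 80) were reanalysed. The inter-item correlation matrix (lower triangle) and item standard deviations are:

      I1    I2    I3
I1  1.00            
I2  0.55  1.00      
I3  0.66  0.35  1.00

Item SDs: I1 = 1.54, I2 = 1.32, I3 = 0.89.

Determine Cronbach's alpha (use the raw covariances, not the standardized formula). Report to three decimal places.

α = 0.747

Σσ²ᵢ = 1.54² + 1.32² + 0.89² = 4.9061
Covariances σ_ij = r_ij · s_i · s_j:
  σ(I1,I2) = 0.55 × 1.54 × 1.32 = 1.1180
  σ(I1,I3) = 0.66 × 1.54 × 0.89 = 0.9046
  σ(I2,I3) = 0.35 × 1.32 × 0.89 = 0.4112
σ²_T = Σσ²ᵢ + 2·Σσ_ij = 4.9061 + 2 × 2.4338 = 9.7737
α = (3/2)·(1 − 4.9061/9.7737) = 0.747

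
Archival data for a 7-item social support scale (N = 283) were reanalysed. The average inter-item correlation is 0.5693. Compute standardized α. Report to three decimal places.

Standardized α = k·r̄ / (1 + (k−1)·r̄) = 7 × 0.5693 / (1 + 6 × 0.5693)
  = 3.9851 / 4.4158 = 0.902

α = 0.902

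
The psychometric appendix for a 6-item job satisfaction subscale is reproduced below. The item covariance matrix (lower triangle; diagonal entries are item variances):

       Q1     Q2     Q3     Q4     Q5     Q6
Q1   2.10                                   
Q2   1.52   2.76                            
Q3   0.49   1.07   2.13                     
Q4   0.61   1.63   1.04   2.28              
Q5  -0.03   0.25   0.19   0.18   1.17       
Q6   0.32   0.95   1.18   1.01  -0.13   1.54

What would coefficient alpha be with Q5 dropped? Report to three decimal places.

Remaining items: Q1, Q2, Q3, Q4, Q6 (k = 5).
ΣVar(i) = 2.10 + 2.76 + 2.13 + 2.28 + 1.54 = 10.81
Var(T) = 10.81 + 2 × 9.82 = 30.45
α (item deleted) = (5/4)·(1 − 10.81/30.45) = 0.806

α = 0.806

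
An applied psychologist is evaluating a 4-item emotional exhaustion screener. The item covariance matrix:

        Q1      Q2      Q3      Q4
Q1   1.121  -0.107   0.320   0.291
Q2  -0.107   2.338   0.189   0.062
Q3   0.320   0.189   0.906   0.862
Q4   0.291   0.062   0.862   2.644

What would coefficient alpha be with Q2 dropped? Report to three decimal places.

coefficient alpha = 0.580

Remaining items: Q1, Q3, Q4 (k = 3).
sum of item variances = 1.121 + 0.906 + 2.644 = 4.671
σ²_T = 4.671 + 2 × 1.473 = 7.617
α (item deleted) = (3/2)·(1 − 4.671/7.617) = 0.580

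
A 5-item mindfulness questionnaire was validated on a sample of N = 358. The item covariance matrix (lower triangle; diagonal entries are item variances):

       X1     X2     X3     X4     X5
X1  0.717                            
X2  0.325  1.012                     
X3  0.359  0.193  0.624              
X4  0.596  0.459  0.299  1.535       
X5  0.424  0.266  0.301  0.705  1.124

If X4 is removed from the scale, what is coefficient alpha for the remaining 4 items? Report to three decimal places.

coefficient alpha = 0.691

Remaining items: X1, X2, X3, X5 (k = 4).
ΣVar(i) = 0.717 + 1.012 + 0.624 + 1.124 = 3.477
Var(T) = 3.477 + 2 × 1.868 = 7.213
α (item deleted) = (4/3)·(1 − 3.477/7.213) = 0.691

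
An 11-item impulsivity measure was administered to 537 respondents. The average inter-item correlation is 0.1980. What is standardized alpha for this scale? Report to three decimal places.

standardized alpha = 0.731

Standardized α = k·r̄ / (1 + (k−1)·r̄) = 11 × 0.1980 / (1 + 10 × 0.1980)
  = 2.1780 / 2.9800 = 0.731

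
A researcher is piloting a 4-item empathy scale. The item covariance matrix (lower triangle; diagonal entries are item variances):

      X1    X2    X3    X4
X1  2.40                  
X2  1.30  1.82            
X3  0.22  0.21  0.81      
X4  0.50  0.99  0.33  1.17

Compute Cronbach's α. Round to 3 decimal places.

Σσᵢ² = 2.40 + 1.82 + 0.81 + 1.17 = 6.20
Sum of the distinct covariances = 3.55
σ²_T = 6.20 + 2 × 3.55 = 13.30
α = (k/(k−1))·(1 − Σσᵢ²/σ²_T) = (4/3)·(1 − 6.20/13.30) = 0.712

α = 0.712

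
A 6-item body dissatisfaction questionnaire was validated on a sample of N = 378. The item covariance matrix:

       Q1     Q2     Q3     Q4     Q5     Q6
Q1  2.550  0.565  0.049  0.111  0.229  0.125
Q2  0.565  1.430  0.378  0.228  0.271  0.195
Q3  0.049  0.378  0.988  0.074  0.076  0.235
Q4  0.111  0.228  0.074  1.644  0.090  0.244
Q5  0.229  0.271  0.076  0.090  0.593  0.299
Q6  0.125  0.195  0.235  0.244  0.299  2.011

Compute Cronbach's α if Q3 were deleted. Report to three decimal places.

Remaining items: Q1, Q2, Q4, Q5, Q6 (k = 5).
ΣVar(i) = 2.550 + 1.430 + 1.644 + 0.593 + 2.011 = 8.228
total variance = 8.228 + 2 × 2.357 = 12.942
α (item deleted) = (5/4)·(1 − 8.228/12.942) = 0.455

α = 0.455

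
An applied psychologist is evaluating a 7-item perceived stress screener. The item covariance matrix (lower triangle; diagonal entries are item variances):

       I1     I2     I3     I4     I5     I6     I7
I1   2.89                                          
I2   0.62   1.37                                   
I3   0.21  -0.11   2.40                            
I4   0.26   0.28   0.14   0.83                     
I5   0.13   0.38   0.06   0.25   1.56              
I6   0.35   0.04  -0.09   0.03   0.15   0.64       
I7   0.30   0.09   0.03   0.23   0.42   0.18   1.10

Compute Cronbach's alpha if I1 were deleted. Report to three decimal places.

Remaining items: I2, I3, I4, I5, I6, I7 (k = 6).
Σσᵢ² = 1.37 + 2.40 + 0.83 + 1.56 + 0.64 + 1.10 = 7.90
σ²_T = 7.90 + 2 × 2.08 = 12.06
α (item deleted) = (6/5)·(1 − 7.90/12.06) = 0.414

α = 0.414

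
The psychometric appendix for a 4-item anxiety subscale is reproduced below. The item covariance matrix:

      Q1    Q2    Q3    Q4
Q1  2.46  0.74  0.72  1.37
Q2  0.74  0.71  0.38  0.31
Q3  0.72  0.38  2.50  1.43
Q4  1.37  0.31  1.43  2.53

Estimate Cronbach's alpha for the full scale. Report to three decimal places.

ΣVar(i) = 2.46 + 0.71 + 2.50 + 2.53 = 8.20
Sum of off-diagonal covariances = 4.95
σ²_T = 8.20 + 2 × 4.95 = 18.10
α = (k/(k−1))·(1 − ΣVar(i)/σ²_T) = (4/3)·(1 − 8.20/18.10) = 0.729

α = 0.729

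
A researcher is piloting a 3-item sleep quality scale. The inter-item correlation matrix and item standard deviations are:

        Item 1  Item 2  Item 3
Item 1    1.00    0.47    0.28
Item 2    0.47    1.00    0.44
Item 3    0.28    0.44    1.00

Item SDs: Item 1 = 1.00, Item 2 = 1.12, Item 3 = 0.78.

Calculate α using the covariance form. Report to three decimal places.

α = 0.661

Σσ²ᵢ = 1.00² + 1.12² + 0.78² = 2.8628
Covariances σ_ij = r_ij · s_i · s_j:
  σ(Item 1,Item 2) = 0.47 × 1.00 × 1.12 = 0.5264
  σ(Item 1,Item 3) = 0.28 × 1.00 × 0.78 = 0.2184
  σ(Item 2,Item 3) = 0.44 × 1.12 × 0.78 = 0.3844
σ²_T = Σσ²ᵢ + 2·Σσ_ij = 2.8628 + 2 × 1.1292 = 5.1212
α = (3/2)·(1 − 2.8628/5.1212) = 0.661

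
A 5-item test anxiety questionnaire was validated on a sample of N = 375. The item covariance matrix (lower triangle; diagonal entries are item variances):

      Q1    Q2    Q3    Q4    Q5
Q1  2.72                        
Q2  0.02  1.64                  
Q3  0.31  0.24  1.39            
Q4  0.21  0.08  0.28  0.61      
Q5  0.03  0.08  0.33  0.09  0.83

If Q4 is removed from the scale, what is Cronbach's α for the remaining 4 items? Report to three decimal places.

α = 0.313

Remaining items: Q1, Q2, Q3, Q5 (k = 4).
ΣVar(i) = 2.72 + 1.64 + 1.39 + 0.83 = 6.58
σ²_total = 6.58 + 2 × 1.01 = 8.60
α (item deleted) = (4/3)·(1 − 6.58/8.60) = 0.313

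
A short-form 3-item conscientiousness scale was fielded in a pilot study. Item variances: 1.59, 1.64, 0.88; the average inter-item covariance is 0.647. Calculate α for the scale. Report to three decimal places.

Σσ²ᵢ = 1.59 + 1.64 + 0.88 = 4.11
Sum of the 3 distinct covariances = 3 × 0.647 = 1.941
total variance = Σσ²ᵢ + 2·Σcov = 4.11 + 2 × 1.941 = 7.992
α = (3/2)·(1 − 4.11/7.992) = 0.729

α = 0.729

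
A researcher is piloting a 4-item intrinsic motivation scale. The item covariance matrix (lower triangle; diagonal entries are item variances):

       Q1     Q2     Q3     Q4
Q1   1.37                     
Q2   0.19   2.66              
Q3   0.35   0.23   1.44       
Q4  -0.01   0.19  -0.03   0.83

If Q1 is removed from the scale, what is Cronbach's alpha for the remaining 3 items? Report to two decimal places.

α = 0.20

Remaining items: Q2, Q3, Q4 (k = 3).
Σσᵢ² = 2.66 + 1.44 + 0.83 = 4.93
total variance = 4.93 + 2 × 0.39 = 5.71
α (item deleted) = (3/2)·(1 − 4.93/5.71) = 0.20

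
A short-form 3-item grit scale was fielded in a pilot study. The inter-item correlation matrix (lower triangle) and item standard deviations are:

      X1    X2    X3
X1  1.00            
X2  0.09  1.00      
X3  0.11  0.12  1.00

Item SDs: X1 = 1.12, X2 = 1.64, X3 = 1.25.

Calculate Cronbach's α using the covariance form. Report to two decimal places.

Σσ²ᵢ = 1.12² + 1.64² + 1.25² = 5.5065
Covariances σ_ij = r_ij · s_i · s_j:
  σ(X1,X2) = 0.09 × 1.12 × 1.64 = 0.1653
  σ(X1,X3) = 0.11 × 1.12 × 1.25 = 0.1540
  σ(X2,X3) = 0.12 × 1.64 × 1.25 = 0.2460
σ²_T = Σσ²ᵢ + 2·Σσ_ij = 5.5065 + 2 × 0.5653 = 6.6371
α = (3/2)·(1 − 5.5065/6.6371) = 0.26

α = 0.26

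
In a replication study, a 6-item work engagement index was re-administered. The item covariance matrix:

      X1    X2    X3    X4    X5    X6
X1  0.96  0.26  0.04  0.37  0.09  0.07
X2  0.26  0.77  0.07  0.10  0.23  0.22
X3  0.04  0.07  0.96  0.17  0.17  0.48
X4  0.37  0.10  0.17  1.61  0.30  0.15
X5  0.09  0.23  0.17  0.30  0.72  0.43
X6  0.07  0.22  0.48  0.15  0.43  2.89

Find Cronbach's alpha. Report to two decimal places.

Σσ²ᵢ = 0.96 + 0.77 + 0.96 + 1.61 + 0.72 + 2.89 = 7.91
Σ_{i<j} σ_ij = 3.15
σ²_total = 7.91 + 2 × 3.15 = 14.21
α = (k/(k−1))·(1 − Σσ²ᵢ/σ²_total) = (6/5)·(1 − 7.91/14.21) = 0.53

α = 0.53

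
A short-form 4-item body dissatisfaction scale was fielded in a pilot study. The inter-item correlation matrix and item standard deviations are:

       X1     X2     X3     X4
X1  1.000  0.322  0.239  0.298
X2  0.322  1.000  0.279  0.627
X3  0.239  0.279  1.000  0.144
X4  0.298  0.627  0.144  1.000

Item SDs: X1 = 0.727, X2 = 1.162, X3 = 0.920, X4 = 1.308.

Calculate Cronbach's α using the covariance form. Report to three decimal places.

Cronbach's α = 0.655

Σσ²ᵢ = 0.727² + 1.162² + 0.920² + 1.308² = 4.4360
Covariances σ_ij = r_ij · s_i · s_j:
  σ(X1,X2) = 0.322 × 0.727 × 1.162 = 0.2720
  σ(X1,X3) = 0.239 × 0.727 × 0.920 = 0.1599
  σ(X1,X4) = 0.298 × 0.727 × 1.308 = 0.2834
  σ(X2,X3) = 0.279 × 1.162 × 0.920 = 0.2983
  σ(X2,X4) = 0.627 × 1.162 × 1.308 = 0.9530
  σ(X3,X4) = 0.144 × 0.920 × 1.308 = 0.1733
σ²_T = Σσ²ᵢ + 2·Σσ_ij = 4.4360 + 2 × 2.1399 = 8.7158
α = (4/3)·(1 − 4.4360/8.7158) = 0.655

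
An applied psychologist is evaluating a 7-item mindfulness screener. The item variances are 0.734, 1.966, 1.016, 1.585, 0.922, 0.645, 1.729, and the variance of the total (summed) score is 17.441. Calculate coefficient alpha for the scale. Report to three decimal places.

sum of item variances = 0.734 + 1.966 + 1.016 + 1.585 + 0.922 + 0.645 + 1.729 = 8.597
α = (k/(k−1))·(1 − sum of item variances/Var(T)) = (7/6)·(1 − 8.597/17.441) = 0.592

coefficient alpha = 0.592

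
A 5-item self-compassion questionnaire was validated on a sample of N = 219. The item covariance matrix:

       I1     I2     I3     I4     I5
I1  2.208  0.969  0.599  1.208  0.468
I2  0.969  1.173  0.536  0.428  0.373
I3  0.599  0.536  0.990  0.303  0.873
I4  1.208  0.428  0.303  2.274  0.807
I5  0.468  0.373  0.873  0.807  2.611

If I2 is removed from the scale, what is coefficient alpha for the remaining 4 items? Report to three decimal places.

Remaining items: I1, I3, I4, I5 (k = 4).
ΣVar(i) = 2.208 + 0.990 + 2.274 + 2.611 = 8.083
Var(T) = 8.083 + 2 × 4.258 = 16.599
α (item deleted) = (4/3)·(1 − 8.083/16.599) = 0.684

α = 0.684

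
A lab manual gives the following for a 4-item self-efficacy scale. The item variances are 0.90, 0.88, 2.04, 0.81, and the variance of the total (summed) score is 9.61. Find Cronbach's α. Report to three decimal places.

Σσ²ᵢ = 0.90 + 0.88 + 2.04 + 0.81 = 4.63
α = (k/(k−1))·(1 − Σσ²ᵢ/σ²_T) = (4/3)·(1 − 4.63/9.61) = 0.691

α = 0.691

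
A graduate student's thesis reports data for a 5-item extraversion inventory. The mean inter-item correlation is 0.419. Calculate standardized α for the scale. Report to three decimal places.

Standardized α = k·r̄ / (1 + (k−1)·r̄) = 5 × 0.419 / (1 + 4 × 0.419)
  = 2.0950 / 2.6760 = 0.783

α = 0.783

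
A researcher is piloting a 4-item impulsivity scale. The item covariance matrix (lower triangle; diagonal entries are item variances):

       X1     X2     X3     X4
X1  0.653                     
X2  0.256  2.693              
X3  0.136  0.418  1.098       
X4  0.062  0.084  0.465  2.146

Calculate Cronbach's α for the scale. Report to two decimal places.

α = 0.40

Σσ²ᵢ = 0.653 + 2.693 + 1.098 + 2.146 = 6.590
Σ_{i<j} σ_ij = 1.421
σ²_T = 6.590 + 2 × 1.421 = 9.432
α = (k/(k−1))·(1 − Σσ²ᵢ/σ²_T) = (4/3)·(1 − 6.590/9.432) = 0.40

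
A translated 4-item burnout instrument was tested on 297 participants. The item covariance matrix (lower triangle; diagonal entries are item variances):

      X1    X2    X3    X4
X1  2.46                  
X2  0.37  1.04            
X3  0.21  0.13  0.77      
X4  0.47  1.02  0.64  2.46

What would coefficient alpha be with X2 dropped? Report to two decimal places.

Remaining items: X1, X3, X4 (k = 3).
Σσ²ᵢ = 2.46 + 0.77 + 2.46 = 5.69
σ²_total = 5.69 + 2 × 1.32 = 8.33
α (item deleted) = (3/2)·(1 − 5.69/8.33) = 0.48

α = 0.48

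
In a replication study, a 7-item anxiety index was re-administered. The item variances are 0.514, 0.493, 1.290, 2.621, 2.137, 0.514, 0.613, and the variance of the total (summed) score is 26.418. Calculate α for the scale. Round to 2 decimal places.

α = 0.81

sum of item variances = 0.514 + 0.493 + 1.290 + 2.621 + 2.137 + 0.514 + 0.613 = 8.182
α = (k/(k−1))·(1 − sum of item variances/Var(T)) = (7/6)·(1 − 8.182/26.418) = 0.81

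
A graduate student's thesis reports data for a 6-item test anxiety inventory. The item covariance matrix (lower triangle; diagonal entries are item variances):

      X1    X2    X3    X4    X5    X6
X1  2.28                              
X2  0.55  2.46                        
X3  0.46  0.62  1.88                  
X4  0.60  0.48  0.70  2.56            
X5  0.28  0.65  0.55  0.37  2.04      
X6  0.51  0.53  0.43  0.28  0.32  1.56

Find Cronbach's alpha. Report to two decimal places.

α = 0.64

Σσ²ᵢ = 2.28 + 2.46 + 1.88 + 2.56 + 2.04 + 1.56 = 12.78
Sum of off-diagonal covariances = 7.33
total variance = 12.78 + 2 × 7.33 = 27.44
α = (k/(k−1))·(1 − Σσ²ᵢ/total variance) = (6/5)·(1 − 12.78/27.44) = 0.64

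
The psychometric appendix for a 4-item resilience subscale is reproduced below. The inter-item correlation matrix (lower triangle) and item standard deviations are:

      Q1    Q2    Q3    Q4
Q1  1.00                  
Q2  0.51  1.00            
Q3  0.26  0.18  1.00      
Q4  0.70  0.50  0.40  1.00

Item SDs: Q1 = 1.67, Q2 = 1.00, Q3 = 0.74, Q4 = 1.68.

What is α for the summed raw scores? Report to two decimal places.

α = 0.75

Σσ²ᵢ = 1.67² + 1.00² + 0.74² + 1.68² = 7.1589
Covariances σ_ij = r_ij · s_i · s_j:
  σ(Q1,Q2) = 0.51 × 1.67 × 1.00 = 0.8517
  σ(Q1,Q3) = 0.26 × 1.67 × 0.74 = 0.3213
  σ(Q1,Q4) = 0.70 × 1.67 × 1.68 = 1.9639
  σ(Q2,Q3) = 0.18 × 1.00 × 0.74 = 0.1332
  σ(Q2,Q4) = 0.50 × 1.00 × 1.68 = 0.8400
  σ(Q3,Q4) = 0.40 × 0.74 × 1.68 = 0.4973
σ²_T = Σσ²ᵢ + 2·Σσ_ij = 7.1589 + 2 × 4.6074 = 16.3737
α = (4/3)·(1 − 7.1589/16.3737) = 0.75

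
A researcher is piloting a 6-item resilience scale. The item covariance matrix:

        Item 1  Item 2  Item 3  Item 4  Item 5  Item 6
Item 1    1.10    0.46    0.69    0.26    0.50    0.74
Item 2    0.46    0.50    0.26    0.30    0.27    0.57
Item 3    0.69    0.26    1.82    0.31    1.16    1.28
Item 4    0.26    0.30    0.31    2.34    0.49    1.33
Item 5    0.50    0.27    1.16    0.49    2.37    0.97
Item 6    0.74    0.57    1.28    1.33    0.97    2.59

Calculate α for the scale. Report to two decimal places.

α = 0.77

sum of item variances = 1.10 + 0.50 + 1.82 + 2.34 + 2.37 + 2.59 = 10.72
Sum of off-diagonal covariances = 9.59
Var(T) = 10.72 + 2 × 9.59 = 29.90
α = (k/(k−1))·(1 − sum of item variances/Var(T)) = (6/5)·(1 − 10.72/29.90) = 0.77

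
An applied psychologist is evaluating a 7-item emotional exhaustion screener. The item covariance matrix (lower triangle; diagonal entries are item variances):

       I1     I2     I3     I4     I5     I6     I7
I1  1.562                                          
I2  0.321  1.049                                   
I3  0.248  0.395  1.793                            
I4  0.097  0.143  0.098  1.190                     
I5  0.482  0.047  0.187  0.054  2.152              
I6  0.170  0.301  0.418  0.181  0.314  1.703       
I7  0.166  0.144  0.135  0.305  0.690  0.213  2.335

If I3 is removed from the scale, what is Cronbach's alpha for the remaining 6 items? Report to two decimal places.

α = 0.50

Remaining items: I1, I2, I4, I5, I6, I7 (k = 6).
Σσ²ᵢ = 1.562 + 1.049 + 1.190 + 2.152 + 1.703 + 2.335 = 9.991
σ²_T = 9.991 + 2 × 3.628 = 17.247
α (item deleted) = (6/5)·(1 − 9.991/17.247) = 0.50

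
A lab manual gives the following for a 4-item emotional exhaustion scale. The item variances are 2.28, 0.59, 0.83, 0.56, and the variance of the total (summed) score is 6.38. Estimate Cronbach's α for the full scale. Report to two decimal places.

α = 0.44

sum of item variances = 2.28 + 0.59 + 0.83 + 0.56 = 4.26
α = (k/(k−1))·(1 − sum of item variances/σ²_T) = (4/3)·(1 − 4.26/6.38) = 0.44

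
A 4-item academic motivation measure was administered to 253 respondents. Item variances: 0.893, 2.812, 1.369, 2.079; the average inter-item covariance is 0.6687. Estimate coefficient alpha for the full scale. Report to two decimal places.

α = 0.70

Σσᵢ² = 0.893 + 2.812 + 1.369 + 2.079 = 7.153
Sum of the 6 distinct covariances = 6 × 0.6687 = 4.0122
σ²_T = Σσᵢ² + 2·Σcov = 7.153 + 2 × 4.0122 = 15.1774
α = (4/3)·(1 − 7.153/15.1774) = 0.70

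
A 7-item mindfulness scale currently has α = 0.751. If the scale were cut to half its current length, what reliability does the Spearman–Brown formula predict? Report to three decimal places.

predicted reliability = 0.601

Length factor m = 1/2
α' = m·α / (1 − (1−m)·α)
   = 1/2 × 0.751 / (1 − (1 − 1/2) × 0.751)
   = 0.3755 / 0.6245 = 0.601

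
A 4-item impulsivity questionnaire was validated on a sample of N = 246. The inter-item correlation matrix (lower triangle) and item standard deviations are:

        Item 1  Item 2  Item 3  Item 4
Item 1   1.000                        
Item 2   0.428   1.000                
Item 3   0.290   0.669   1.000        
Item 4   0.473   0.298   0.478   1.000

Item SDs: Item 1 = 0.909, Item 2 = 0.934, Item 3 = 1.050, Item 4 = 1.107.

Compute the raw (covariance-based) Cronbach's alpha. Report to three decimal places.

Σσ²ᵢ = 0.909² + 0.934² + 1.050² + 1.107² = 4.0266
Covariances σ_ij = r_ij · s_i · s_j:
  σ(Item 1,Item 2) = 0.428 × 0.909 × 0.934 = 0.3634
  σ(Item 1,Item 3) = 0.290 × 0.909 × 1.050 = 0.2768
  σ(Item 1,Item 4) = 0.473 × 0.909 × 1.107 = 0.4760
  σ(Item 2,Item 3) = 0.669 × 0.934 × 1.050 = 0.6561
  σ(Item 2,Item 4) = 0.298 × 0.934 × 1.107 = 0.3081
  σ(Item 3,Item 4) = 0.478 × 1.050 × 1.107 = 0.5556
σ²_T = Σσ²ᵢ + 2·Σσ_ij = 4.0266 + 2 × 2.6360 = 9.2986
α = (4/3)·(1 − 4.0266/9.2986) = 0.756

Cronbach's alpha = 0.756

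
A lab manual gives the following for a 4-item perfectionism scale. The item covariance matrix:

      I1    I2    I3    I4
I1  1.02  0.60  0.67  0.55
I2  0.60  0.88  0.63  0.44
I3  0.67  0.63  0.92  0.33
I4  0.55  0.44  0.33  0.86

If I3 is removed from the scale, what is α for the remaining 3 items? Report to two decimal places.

Remaining items: I1, I2, I4 (k = 3).
sum of item variances = 1.02 + 0.88 + 0.86 = 2.76
Var(T) = 2.76 + 2 × 1.59 = 5.94
α (item deleted) = (3/2)·(1 − 2.76/5.94) = 0.80

α = 0.80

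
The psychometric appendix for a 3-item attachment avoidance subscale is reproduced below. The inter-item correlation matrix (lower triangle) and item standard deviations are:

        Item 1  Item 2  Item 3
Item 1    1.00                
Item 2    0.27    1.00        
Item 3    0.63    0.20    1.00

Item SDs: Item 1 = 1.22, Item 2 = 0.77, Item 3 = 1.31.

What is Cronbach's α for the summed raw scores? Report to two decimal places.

Σσ²ᵢ = 1.22² + 0.77² + 1.31² = 3.7974
Covariances σ_ij = r_ij · s_i · s_j:
  σ(Item 1,Item 2) = 0.27 × 1.22 × 0.77 = 0.2536
  σ(Item 1,Item 3) = 0.63 × 1.22 × 1.31 = 1.0069
  σ(Item 2,Item 3) = 0.20 × 0.77 × 1.31 = 0.2017
σ²_T = Σσ²ᵢ + 2·Σσ_ij = 3.7974 + 2 × 1.4622 = 6.7218
α = (3/2)·(1 − 3.7974/6.7218) = 0.65

Cronbach's α = 0.65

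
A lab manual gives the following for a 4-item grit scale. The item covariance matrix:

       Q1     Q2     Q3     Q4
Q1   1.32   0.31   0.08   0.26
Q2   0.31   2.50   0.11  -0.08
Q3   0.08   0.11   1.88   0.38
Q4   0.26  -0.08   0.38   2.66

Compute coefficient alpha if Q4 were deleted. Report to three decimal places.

coefficient alpha = 0.224

Remaining items: Q1, Q2, Q3 (k = 3).
ΣVar(i) = 1.32 + 2.50 + 1.88 = 5.70
Var(T) = 5.70 + 2 × 0.50 = 6.70
α (item deleted) = (3/2)·(1 − 5.70/6.70) = 0.224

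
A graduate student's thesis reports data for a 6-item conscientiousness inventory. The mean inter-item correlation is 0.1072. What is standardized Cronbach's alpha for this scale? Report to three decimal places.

α = 0.419

Standardized α = k·r̄ / (1 + (k−1)·r̄) = 6 × 0.1072 / (1 + 5 × 0.1072)
  = 0.6432 / 1.5360 = 0.419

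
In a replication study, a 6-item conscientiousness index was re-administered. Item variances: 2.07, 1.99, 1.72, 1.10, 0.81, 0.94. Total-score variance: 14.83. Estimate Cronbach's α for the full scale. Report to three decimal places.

sum of item variances = 2.07 + 1.99 + 1.72 + 1.10 + 0.81 + 0.94 = 8.63
α = (k/(k−1))·(1 − sum of item variances/total variance) = (6/5)·(1 − 8.63/14.83) = 0.502

α = 0.502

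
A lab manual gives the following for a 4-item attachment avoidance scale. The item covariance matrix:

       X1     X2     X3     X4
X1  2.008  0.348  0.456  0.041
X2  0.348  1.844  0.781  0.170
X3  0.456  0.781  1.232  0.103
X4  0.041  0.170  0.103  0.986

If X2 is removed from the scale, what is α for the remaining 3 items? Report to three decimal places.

Remaining items: X1, X3, X4 (k = 3).
Σσᵢ² = 2.008 + 1.232 + 0.986 = 4.226
σ²_total = 4.226 + 2 × 0.600 = 5.426
α (item deleted) = (3/2)·(1 − 4.226/5.426) = 0.332

α = 0.332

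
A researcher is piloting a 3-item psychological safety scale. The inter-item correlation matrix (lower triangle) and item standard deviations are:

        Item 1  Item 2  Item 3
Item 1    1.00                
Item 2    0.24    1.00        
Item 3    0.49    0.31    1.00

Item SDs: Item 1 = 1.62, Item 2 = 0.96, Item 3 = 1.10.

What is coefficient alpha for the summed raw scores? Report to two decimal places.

α = 0.60

Σσ²ᵢ = 1.62² + 0.96² + 1.10² = 4.7560
Covariances σ_ij = r_ij · s_i · s_j:
  σ(Item 1,Item 2) = 0.24 × 1.62 × 0.96 = 0.3732
  σ(Item 1,Item 3) = 0.49 × 1.62 × 1.10 = 0.8732
  σ(Item 2,Item 3) = 0.31 × 0.96 × 1.10 = 0.3274
σ²_T = Σσ²ᵢ + 2·Σσ_ij = 4.7560 + 2 × 1.5738 = 7.9036
α = (3/2)·(1 − 4.7560/7.9036) = 0.60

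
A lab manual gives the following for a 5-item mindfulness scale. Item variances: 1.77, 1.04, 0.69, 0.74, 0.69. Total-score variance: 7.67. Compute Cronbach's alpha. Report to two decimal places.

Cronbach's alpha = 0.45

ΣVar(i) = 1.77 + 1.04 + 0.69 + 0.74 + 0.69 = 4.93
α = (k/(k−1))·(1 − ΣVar(i)/total variance) = (5/4)·(1 − 4.93/7.67) = 0.45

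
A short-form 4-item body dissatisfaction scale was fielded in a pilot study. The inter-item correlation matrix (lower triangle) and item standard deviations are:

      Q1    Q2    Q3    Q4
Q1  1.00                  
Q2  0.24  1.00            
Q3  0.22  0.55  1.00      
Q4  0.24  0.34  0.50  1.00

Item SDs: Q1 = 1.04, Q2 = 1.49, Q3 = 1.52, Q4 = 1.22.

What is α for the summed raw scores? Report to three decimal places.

Σσ²ᵢ = 1.04² + 1.49² + 1.52² + 1.22² = 7.1005
Covariances σ_ij = r_ij · s_i · s_j:
  σ(Q1,Q2) = 0.24 × 1.04 × 1.49 = 0.3719
  σ(Q1,Q3) = 0.22 × 1.04 × 1.52 = 0.3478
  σ(Q1,Q4) = 0.24 × 1.04 × 1.22 = 0.3045
  σ(Q2,Q3) = 0.55 × 1.49 × 1.52 = 1.2456
  σ(Q2,Q4) = 0.34 × 1.49 × 1.22 = 0.6181
  σ(Q3,Q4) = 0.50 × 1.52 × 1.22 = 0.9272
σ²_T = Σσ²ᵢ + 2·Σσ_ij = 7.1005 + 2 × 3.8151 = 14.7307
α = (4/3)·(1 − 7.1005/14.7307) = 0.691

α = 0.691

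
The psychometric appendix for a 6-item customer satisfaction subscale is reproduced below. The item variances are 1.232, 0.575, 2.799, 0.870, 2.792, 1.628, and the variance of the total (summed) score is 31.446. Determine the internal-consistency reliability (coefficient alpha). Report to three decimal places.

Σσᵢ² = 1.232 + 0.575 + 2.799 + 0.870 + 2.792 + 1.628 = 9.896
α = (k/(k−1))·(1 − Σσᵢ²/σ²_total) = (6/5)·(1 − 9.896/31.446) = 0.822

coefficient alpha = 0.822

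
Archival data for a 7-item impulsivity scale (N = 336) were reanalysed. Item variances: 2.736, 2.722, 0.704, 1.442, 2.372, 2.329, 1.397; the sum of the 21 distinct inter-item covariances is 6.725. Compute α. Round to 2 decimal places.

α = 0.58

Σσ²ᵢ = 2.736 + 2.722 + 0.704 + 1.442 + 2.372 + 2.329 + 1.397 = 13.702
Sum of distinct covariances = 6.725
σ²_total = Σσ²ᵢ + 2·Σcov = 13.702 + 2 × 6.725 = 27.152
α = (7/6)·(1 − 13.702/27.152) = 0.58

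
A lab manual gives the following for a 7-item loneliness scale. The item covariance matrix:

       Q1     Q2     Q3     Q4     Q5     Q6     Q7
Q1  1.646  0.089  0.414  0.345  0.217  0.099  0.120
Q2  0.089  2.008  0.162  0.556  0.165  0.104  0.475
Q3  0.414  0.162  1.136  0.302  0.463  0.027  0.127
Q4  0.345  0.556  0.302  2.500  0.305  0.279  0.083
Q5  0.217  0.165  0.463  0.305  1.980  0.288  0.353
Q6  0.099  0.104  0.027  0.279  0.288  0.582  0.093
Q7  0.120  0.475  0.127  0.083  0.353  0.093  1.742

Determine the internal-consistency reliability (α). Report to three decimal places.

ΣVar(i) = 1.646 + 2.008 + 1.136 + 2.500 + 1.980 + 0.582 + 1.742 = 11.594
Σ_{i<j} σ_ij = 5.066
σ²_total = 11.594 + 2 × 5.066 = 21.726
α = (k/(k−1))·(1 − ΣVar(i)/σ²_total) = (7/6)·(1 − 11.594/21.726) = 0.544

α = 0.544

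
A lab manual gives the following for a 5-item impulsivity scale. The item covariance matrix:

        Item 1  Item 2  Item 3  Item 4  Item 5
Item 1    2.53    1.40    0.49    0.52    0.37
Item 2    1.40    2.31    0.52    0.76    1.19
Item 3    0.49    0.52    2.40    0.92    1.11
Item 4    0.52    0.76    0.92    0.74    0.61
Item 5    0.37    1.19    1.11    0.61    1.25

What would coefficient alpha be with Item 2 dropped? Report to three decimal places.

coefficient alpha = 0.717

Remaining items: Item 1, Item 3, Item 4, Item 5 (k = 4).
Σσᵢ² = 2.53 + 2.40 + 0.74 + 1.25 = 6.92
total variance = 6.92 + 2 × 4.02 = 14.96
α (item deleted) = (4/3)·(1 − 6.92/14.96) = 0.717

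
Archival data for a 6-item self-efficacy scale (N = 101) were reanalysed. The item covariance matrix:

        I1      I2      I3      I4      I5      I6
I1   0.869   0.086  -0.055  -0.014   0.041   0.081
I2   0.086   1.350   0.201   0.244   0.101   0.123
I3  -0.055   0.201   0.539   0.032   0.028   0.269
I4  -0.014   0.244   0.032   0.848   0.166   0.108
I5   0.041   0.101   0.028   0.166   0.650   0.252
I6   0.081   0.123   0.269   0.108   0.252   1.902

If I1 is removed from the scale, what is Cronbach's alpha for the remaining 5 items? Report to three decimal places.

Remaining items: I2, I3, I4, I5, I6 (k = 5).
ΣVar(i) = 1.350 + 0.539 + 0.848 + 0.650 + 1.902 = 5.289
Var(T) = 5.289 + 2 × 1.524 = 8.337
α (item deleted) = (5/4)·(1 − 5.289/8.337) = 0.457

Cronbach's alpha = 0.457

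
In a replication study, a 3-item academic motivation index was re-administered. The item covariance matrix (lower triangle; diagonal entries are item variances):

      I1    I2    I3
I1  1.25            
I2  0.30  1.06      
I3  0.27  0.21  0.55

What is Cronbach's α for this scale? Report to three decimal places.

Σσᵢ² = 1.25 + 1.06 + 0.55 = 2.86
Σ_{i<j} σ_ij = 0.78
total variance = 2.86 + 2 × 0.78 = 4.42
α = (k/(k−1))·(1 − Σσᵢ²/total variance) = (3/2)·(1 − 2.86/4.42) = 0.529

Cronbach's α = 0.529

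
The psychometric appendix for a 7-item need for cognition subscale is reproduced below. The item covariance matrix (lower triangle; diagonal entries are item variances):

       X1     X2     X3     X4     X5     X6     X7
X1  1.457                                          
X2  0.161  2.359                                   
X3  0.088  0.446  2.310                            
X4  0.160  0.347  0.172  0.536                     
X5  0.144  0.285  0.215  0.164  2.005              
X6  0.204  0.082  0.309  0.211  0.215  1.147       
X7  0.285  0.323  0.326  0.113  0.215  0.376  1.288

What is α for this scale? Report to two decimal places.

α = 0.54

Σσᵢ² = 1.457 + 2.359 + 2.310 + 0.536 + 2.005 + 1.147 + 1.288 = 11.102
Sum of off-diagonal covariances = 4.841
total variance = 11.102 + 2 × 4.841 = 20.784
α = (k/(k−1))·(1 − Σσᵢ²/total variance) = (7/6)·(1 − 11.102/20.784) = 0.54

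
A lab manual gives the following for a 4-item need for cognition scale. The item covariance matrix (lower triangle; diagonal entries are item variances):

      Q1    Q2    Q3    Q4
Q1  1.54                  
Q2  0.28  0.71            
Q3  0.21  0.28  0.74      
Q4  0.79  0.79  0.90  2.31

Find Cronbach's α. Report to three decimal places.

Cronbach's α = 0.734

ΣVar(i) = 1.54 + 0.71 + 0.74 + 2.31 = 5.30
Sum of the distinct covariances = 3.25
σ²_total = 5.30 + 2 × 3.25 = 11.80
α = (k/(k−1))·(1 − ΣVar(i)/σ²_total) = (4/3)·(1 − 5.30/11.80) = 0.734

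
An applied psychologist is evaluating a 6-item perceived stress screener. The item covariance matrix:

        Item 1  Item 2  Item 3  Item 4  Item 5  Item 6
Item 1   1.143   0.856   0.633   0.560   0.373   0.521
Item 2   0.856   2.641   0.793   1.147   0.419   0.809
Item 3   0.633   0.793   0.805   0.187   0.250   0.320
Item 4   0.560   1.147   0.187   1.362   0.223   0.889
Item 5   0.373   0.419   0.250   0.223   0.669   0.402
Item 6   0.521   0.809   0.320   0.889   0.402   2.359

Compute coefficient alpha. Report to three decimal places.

sum of item variances = 1.143 + 2.641 + 0.805 + 1.362 + 0.669 + 2.359 = 8.979
Sum of off-diagonal covariances = 8.382
σ²_total = 8.979 + 2 × 8.382 = 25.743
α = (k/(k−1))·(1 − sum of item variances/σ²_total) = (6/5)·(1 − 8.979/25.743) = 0.781

α = 0.781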